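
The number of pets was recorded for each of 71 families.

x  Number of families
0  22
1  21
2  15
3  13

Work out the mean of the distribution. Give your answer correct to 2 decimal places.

1.27

Values: 0, 1, 2, 3
Σfx = 22×0 + 21×1 + 15×2 + 13×3 = 90
n = Σf = 71
Mean = 90 / 71 = 1.2676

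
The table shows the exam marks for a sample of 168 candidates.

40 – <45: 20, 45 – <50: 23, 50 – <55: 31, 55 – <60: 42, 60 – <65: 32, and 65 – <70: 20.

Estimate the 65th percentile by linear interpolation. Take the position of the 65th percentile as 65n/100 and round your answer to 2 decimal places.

Cumulative frequencies: 20, 43, 74, 116, 148, 168
n = 168; position = 65n/100 = 109.2.
This falls in the class 55 – <60: L = 55, F = 74, f = 42, h = 5.
65th percentile ≈ 55 + ((109.2 − 74) / 42) × 5 = 59.1905

59.19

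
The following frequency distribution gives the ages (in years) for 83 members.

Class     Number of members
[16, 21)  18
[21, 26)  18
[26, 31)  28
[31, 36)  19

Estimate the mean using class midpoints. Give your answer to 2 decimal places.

Midpoints: 18.5, 23.5, 28.5, 33.5
Σfm = 18×18.5 + 18×23.5 + 28×28.5 + 19×33.5 = 2190.5
n = Σf = 83
Mean = 2190.5 / 83 = 26.3916

26.39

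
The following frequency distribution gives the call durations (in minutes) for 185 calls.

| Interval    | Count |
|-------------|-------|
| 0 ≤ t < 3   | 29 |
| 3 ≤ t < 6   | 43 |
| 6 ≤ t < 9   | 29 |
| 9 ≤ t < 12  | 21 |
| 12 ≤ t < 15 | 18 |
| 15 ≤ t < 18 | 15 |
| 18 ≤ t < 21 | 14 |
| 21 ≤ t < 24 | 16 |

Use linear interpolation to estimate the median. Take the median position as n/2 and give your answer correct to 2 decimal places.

Cumulative frequencies: 29, 72, 101, 122, 140, 155, 169, 185
n = 185; position = n/2 = 92.5.
This falls in the class 6 ≤ t < 9: L = 6, F = 72, f = 29, h = 3.
Median ≈ 6 + ((92.5 − 72) / 29) × 3 = 8.1207

8.12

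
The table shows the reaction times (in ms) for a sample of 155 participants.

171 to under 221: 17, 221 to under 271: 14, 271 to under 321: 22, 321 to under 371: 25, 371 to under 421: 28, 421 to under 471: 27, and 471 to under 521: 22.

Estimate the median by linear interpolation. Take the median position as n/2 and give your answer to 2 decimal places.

370.00

Cumulative frequencies: 17, 31, 53, 78, 106, 133, 155
n = 155; position = n/2 = 77.5.
This falls in the class 321 to under 371: L = 321, F = 53, f = 25, h = 50.
Median ≈ 321 + ((77.5 − 53) / 25) × 50 = 370.0000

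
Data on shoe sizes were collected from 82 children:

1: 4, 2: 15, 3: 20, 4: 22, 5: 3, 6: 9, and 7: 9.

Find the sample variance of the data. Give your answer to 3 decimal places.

2.884

Values: 1, 2, 3, 4, 5, 6, 7
n = 82, Σfx = 314, mean = 3.8293
Σfx² = 1436
Σf(x − x̄)² = Σfx² − (Σfx)²/n = 1436 − 314²/82 = 233.6098
Sample variance = 233.6098 / 81 = 2.8841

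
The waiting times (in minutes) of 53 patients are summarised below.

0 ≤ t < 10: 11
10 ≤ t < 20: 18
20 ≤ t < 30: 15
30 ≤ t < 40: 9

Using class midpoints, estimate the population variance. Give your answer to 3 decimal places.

99.751

Midpoints: 5, 15, 25, 35
n = 53, Σfm = 1015, mean = 19.1509
Σfm² = 24725
Σf(m − x̄)² = Σfm² − (Σfm)²/n = 24725 − 1015²/53 = 5286.7925
Population variance = 5286.7925 / 53 = 99.7508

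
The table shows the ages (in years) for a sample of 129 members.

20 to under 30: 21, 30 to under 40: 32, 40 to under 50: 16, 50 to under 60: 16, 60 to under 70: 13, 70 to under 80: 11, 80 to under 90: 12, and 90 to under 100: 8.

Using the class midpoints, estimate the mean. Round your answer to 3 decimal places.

51.899

Midpoints: 25, 35, 45, 55, 65, 75, 85, 95
Σfm = 21×25 + 32×35 + 16×45 + 16×55 + 13×65 + 11×75 + 12×85 + 8×95 = 6695
n = Σf = 129
Mean = 6695 / 129 = 51.8992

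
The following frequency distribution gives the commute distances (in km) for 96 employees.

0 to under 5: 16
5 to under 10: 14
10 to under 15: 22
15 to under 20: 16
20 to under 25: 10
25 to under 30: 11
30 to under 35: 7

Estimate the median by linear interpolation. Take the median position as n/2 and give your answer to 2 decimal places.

Cumulative frequencies: 16, 30, 52, 68, 78, 89, 96
n = 96; position = n/2 = 48.
This falls in the class 10 to under 15: L = 10, F = 30, f = 22, h = 5.
Median ≈ 10 + ((48 − 30) / 22) × 5 = 14.0909

14.09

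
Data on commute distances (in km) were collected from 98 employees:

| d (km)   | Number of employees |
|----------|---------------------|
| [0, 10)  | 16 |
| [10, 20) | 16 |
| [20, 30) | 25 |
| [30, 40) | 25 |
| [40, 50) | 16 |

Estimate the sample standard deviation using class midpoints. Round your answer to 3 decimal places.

13.167

Midpoints: 5, 15, 25, 35, 45
n = 98, Σfm = 2540, mean = 25.9184
Σfm² = 82650
Σf(m − x̄)² = Σfm² − (Σfm)²/n = 82650 − 2540²/98 = 16817.3469
Sample variance = 16817.3469 / 97 = 173.3747
Standard deviation = √173.3747 = 13.1672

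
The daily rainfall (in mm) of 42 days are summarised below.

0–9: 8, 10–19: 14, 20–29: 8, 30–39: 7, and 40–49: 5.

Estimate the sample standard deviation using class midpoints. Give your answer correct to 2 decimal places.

Midpoints: 4.5, 14.5, 24.5, 34.5, 44.5
n = 42, Σfm = 899, mean = 21.4048
Σfm² = 26140.5
Σf(m − x̄)² = Σfm² − (Σfm)²/n = 26140.5 − 899²/42 = 6897.6190
Sample variance = 6897.6190 / 41 = 168.2346
Standard deviation = √168.2346 = 12.9705

12.97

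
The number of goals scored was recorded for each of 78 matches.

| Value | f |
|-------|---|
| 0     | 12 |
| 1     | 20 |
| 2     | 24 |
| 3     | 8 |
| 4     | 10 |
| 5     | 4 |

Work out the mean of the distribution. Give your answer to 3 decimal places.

1.949

Values: 0, 1, 2, 3, 4, 5
Σfx = 12×0 + 20×1 + 24×2 + 8×3 + 10×4 + 4×5 = 152
n = Σf = 78
Mean = 152 / 78 = 1.9487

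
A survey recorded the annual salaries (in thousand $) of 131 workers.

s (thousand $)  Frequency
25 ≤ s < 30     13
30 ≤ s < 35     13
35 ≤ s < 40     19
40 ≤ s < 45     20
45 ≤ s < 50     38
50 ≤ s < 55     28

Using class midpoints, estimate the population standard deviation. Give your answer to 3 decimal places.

8.022

Midpoints: 27.5, 32.5, 37.5, 42.5, 47.5, 52.5
n = 131, Σfm = 5617.5, mean = 42.8817
Σfm² = 249318.75
Σf(m − x̄)² = Σfm² − (Σfm)²/n = 249318.75 − 5617.5²/131 = 8430.9160
Population variance = 8430.9160 / 131 = 64.3581
Standard deviation = √64.3581 = 8.0224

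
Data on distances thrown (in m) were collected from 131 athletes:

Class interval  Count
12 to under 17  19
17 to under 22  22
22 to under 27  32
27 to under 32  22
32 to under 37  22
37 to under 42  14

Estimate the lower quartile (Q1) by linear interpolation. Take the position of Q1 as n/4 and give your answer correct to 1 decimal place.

20.1

Cumulative frequencies: 19, 41, 73, 95, 117, 131
n = 131; position = n/4 = 32.75.
This falls in the class 17 to under 22: L = 17, F = 19, f = 22, h = 5.
Lower quartile ≈ 17 + ((32.75 − 19) / 22) × 5 = 20.1250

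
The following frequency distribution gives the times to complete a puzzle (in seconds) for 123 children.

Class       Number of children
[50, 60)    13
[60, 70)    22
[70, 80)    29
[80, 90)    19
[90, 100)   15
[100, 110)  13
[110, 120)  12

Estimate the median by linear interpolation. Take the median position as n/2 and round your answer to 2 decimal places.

79.14

Cumulative frequencies: 13, 35, 64, 83, 98, 111, 123
n = 123; position = n/2 = 61.5.
This falls in the class [70, 80): L = 70, F = 35, f = 29, h = 10.
Median ≈ 70 + ((61.5 − 35) / 29) × 10 = 79.1379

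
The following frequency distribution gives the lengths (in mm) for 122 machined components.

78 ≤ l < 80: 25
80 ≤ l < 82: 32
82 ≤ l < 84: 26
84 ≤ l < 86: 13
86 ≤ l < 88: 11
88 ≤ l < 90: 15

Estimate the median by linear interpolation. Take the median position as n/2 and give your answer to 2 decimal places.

82.31

Cumulative frequencies: 25, 57, 83, 96, 107, 122
n = 122; position = n/2 = 61.
This falls in the class 82 ≤ l < 84: L = 82, F = 57, f = 26, h = 2.
Median ≈ 82 + ((61 − 57) / 26) × 2 = 82.3077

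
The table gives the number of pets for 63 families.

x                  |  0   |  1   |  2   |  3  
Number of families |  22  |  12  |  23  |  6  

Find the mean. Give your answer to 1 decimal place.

Values: 0, 1, 2, 3
Σfx = 22×0 + 12×1 + 23×2 + 6×3 = 76
n = Σf = 63
Mean = 76 / 63 = 1.2063

1.2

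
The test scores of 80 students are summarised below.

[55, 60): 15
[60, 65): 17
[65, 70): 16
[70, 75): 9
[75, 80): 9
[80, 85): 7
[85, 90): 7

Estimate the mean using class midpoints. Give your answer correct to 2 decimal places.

69.31

Midpoints: 57.5, 62.5, 67.5, 72.5, 77.5, 82.5, 87.5
Σfm = 15×57.5 + 17×62.5 + 16×67.5 + 9×72.5 + 9×77.5 + 7×82.5 + 7×87.5 = 5545
n = Σf = 80
Mean = 5545 / 80 = 69.3125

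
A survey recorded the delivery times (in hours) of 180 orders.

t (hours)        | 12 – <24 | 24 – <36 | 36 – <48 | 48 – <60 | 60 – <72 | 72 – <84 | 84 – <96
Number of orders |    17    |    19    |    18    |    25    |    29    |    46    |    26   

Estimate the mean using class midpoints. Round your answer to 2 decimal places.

60.13

Midpoints: 18, 30, 42, 54, 66, 78, 90
Σfm = 17×18 + 19×30 + 18×42 + 25×54 + 29×66 + 46×78 + 26×90 = 10824
n = Σf = 180
Mean = 10824 / 180 = 60.1333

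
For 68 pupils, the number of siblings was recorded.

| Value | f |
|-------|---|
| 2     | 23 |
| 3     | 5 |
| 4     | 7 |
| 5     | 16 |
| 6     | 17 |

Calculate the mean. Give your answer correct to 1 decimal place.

Values: 2, 3, 4, 5, 6
Σfx = 23×2 + 5×3 + 7×4 + 16×5 + 17×6 = 271
n = Σf = 68
Mean = 271 / 68 = 3.9853

4.0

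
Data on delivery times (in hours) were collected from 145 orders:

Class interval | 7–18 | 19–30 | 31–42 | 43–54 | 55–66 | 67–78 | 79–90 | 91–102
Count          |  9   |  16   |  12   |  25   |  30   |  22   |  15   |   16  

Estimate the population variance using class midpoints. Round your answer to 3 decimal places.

Midpoints: 12.5, 24.5, 36.5, 48.5, 60.5, 72.5, 84.5, 96.5
n = 145, Σfm = 8376.5, mean = 57.7690
Σfm² = 567348.25
Σf(m − x̄)² = Σfm² − (Σfm)²/n = 567348.25 − 8376.5²/145 = 83446.5103
Population variance = 83446.5103 / 145 = 575.4932

575.493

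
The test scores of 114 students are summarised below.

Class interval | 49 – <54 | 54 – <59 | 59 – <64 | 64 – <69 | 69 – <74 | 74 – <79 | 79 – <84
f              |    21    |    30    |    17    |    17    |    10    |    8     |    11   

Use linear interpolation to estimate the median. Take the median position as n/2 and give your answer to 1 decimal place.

Cumulative frequencies: 21, 51, 68, 85, 95, 103, 114
n = 114; position = n/2 = 57.
This falls in the class 59 – <64: L = 59, F = 51, f = 17, h = 5.
Median ≈ 59 + ((57 − 51) / 17) × 5 = 60.7647

60.8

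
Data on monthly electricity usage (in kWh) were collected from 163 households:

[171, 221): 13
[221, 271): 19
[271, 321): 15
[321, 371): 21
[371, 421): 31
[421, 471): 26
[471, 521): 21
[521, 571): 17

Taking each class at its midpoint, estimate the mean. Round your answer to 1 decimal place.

383.4

Midpoints: 196, 246, 296, 346, 396, 446, 496, 546
Σfm = 13×196 + 19×246 + 15×296 + 21×346 + 31×396 + 26×446 + 21×496 + 17×546 = 62498
n = Σf = 163
Mean = 62498 / 163 = 383.4233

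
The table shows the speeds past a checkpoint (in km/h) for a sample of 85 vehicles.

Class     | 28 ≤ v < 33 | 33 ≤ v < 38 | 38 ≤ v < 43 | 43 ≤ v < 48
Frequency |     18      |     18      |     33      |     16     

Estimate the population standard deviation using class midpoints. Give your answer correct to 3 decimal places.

5.117

Midpoints: 30.5, 35.5, 40.5, 45.5
n = 85, Σfm = 3252.5, mean = 38.2647
Σfm² = 126681.25
Σf(m − x̄)² = Σfm² − (Σfm)²/n = 126681.25 − 3252.5²/85 = 2225.2941
Population variance = 2225.2941 / 85 = 26.1799
Standard deviation = √26.1799 = 5.1166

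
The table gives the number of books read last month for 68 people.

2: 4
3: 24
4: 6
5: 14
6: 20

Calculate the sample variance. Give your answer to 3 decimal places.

1.894

Values: 2, 3, 4, 5, 6
n = 68, Σfx = 294, mean = 4.3235
Σfx² = 1398
Σf(x − x̄)² = Σfx² − (Σfx)²/n = 1398 − 294²/68 = 126.8824
Sample variance = 126.8824 / 67 = 1.8938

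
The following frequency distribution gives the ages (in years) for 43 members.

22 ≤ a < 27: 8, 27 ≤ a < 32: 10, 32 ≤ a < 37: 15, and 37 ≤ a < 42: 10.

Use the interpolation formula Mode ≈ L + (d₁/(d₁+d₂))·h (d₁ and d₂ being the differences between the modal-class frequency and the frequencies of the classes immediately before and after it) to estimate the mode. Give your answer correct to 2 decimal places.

34.50

Modal class: 32 ≤ a < 37 (highest frequency 15).
d₁ = 15 − 10 = 5, d₂ = 15 − 10 = 5
Mode ≈ 32 + (5/(5+5)) × 5 = 32 + 2.5000 = 34.5000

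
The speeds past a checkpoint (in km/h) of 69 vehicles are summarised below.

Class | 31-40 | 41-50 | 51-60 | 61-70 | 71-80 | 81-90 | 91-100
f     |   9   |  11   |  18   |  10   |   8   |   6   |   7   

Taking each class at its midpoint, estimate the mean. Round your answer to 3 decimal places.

61.732

Midpoints: 35.5, 45.5, 55.5, 65.5, 75.5, 85.5, 95.5
Σfm = 9×35.5 + 11×45.5 + 18×55.5 + 10×65.5 + 8×75.5 + 6×85.5 + 7×95.5 = 4259.5
n = Σf = 69
Mean = 4259.5 / 69 = 61.7319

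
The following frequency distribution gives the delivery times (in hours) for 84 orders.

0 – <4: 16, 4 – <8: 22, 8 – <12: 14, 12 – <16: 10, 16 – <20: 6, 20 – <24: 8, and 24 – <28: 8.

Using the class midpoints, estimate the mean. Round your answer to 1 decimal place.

Midpoints: 2, 6, 10, 14, 18, 22, 26
Σfm = 16×2 + 22×6 + 14×10 + 10×14 + 6×18 + 8×22 + 8×26 = 936
n = Σf = 84
Mean = 936 / 84 = 11.1429

11.1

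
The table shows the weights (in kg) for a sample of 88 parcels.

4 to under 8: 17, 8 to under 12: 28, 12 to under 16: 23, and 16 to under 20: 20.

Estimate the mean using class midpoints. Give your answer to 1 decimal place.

12.1

Midpoints: 6, 10, 14, 18
Σfm = 17×6 + 28×10 + 23×14 + 20×18 = 1064
n = Σf = 88
Mean = 1064 / 88 = 12.0909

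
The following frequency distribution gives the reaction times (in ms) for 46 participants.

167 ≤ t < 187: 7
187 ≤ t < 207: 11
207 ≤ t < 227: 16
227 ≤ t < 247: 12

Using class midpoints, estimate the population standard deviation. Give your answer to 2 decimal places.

20.29

Midpoints: 177, 197, 217, 237
n = 46, Σfm = 9722, mean = 211.3478
Σfm² = 2073654
Σf(m − x̄)² = Σfm² − (Σfm)²/n = 2073654 − 9722²/46 = 18930.4348
Population variance = 18930.4348 / 46 = 411.5312
Standard deviation = √411.5312 = 20.2862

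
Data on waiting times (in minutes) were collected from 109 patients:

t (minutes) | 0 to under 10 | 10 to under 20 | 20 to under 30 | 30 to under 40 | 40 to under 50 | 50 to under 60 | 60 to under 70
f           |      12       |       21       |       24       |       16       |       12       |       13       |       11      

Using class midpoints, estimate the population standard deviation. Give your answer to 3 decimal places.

18.429

Midpoints: 5, 15, 25, 35, 45, 55, 65
n = 109, Σfm = 3505, mean = 32.1560
Σfm² = 149725
Σf(m − x̄)² = Σfm² − (Σfm)²/n = 149725 − 3505²/109 = 37018.3486
Population variance = 37018.3486 / 109 = 339.6179
Standard deviation = √339.6179 = 18.4287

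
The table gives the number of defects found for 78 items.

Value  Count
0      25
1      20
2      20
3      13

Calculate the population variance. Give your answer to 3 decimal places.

Values: 0, 1, 2, 3
n = 78, Σfx = 99, mean = 1.2692
Σfx² = 217
Σf(x − x̄)² = Σfx² − (Σfx)²/n = 217 − 99²/78 = 91.3462
Population variance = 91.3462 / 78 = 1.1711

1.171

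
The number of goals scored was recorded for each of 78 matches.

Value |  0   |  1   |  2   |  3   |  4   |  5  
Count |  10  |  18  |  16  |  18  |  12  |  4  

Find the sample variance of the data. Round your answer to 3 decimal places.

Values: 0, 1, 2, 3, 4, 5
n = 78, Σfx = 172, mean = 2.2051
Σfx² = 536
Σf(x − x̄)² = Σfx² − (Σfx)²/n = 536 − 172²/78 = 156.7179
Sample variance = 156.7179 / 77 = 2.0353

2.035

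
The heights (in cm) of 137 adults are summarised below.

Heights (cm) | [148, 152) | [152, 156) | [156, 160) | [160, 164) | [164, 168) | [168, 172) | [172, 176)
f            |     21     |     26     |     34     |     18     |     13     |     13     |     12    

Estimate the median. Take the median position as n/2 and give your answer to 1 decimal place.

158.5

Cumulative frequencies: 21, 47, 81, 99, 112, 125, 137
n = 137; position = n/2 = 68.5.
This falls in the class [156, 160): L = 156, F = 47, f = 34, h = 4.
Median ≈ 156 + ((68.5 − 47) / 34) × 4 = 158.5294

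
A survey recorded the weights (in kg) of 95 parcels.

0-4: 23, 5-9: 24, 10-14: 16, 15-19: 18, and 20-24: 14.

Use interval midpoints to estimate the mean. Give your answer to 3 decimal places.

Midpoints: 2, 7, 12, 17, 22
Σfm = 23×2 + 24×7 + 16×12 + 18×17 + 14×22 = 1020
n = Σf = 95
Mean = 1020 / 95 = 10.7368

10.737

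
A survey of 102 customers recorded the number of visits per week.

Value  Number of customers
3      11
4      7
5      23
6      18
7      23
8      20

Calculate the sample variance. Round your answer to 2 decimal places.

Values: 3, 4, 5, 6, 7, 8
n = 102, Σfx = 605, mean = 5.9314
Σfx² = 3841
Σf(x − x̄)² = Σfx² − (Σfx)²/n = 3841 − 605²/102 = 252.5196
Sample variance = 252.5196 / 101 = 2.5002

2.50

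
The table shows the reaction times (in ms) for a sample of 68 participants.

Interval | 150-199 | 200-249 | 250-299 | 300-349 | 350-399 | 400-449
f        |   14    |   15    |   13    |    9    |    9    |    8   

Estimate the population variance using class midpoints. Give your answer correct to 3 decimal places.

6877.163

Midpoints: 174.5, 224.5, 274.5, 324.5, 374.5, 424.5
n = 68, Σfm = 19066, mean = 280.3824
Σfm² = 5813417
Σf(m − x̄)² = Σfm² − (Σfm)²/n = 5813417 − 19066²/68 = 467647.0588
Population variance = 467647.0588 / 68 = 6877.1626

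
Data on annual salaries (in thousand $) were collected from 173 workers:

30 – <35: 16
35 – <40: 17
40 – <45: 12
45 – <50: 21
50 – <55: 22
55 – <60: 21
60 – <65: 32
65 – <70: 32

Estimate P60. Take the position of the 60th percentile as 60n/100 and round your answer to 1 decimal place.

Cumulative frequencies: 16, 33, 45, 66, 88, 109, 141, 173
n = 173; position = 60n/100 = 103.8.
This falls in the class 55 – <60: L = 55, F = 88, f = 21, h = 5.
60th percentile ≈ 55 + ((103.8 − 88) / 21) × 5 = 58.7619

58.8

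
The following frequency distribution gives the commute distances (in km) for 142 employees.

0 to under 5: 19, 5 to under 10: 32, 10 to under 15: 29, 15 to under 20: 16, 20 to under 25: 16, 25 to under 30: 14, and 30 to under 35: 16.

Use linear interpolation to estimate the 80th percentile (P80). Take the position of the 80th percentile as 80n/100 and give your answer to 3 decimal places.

Cumulative frequencies: 19, 51, 80, 96, 112, 126, 142
n = 142; position = 80n/100 = 113.6.
This falls in the class 25 to under 30: L = 25, F = 112, f = 14, h = 5.
80th percentile ≈ 25 + ((113.6 − 112) / 14) × 5 = 25.5714

25.571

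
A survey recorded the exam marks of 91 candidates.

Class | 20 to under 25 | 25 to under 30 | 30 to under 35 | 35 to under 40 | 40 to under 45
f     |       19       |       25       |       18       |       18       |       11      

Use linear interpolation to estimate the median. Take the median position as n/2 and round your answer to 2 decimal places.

30.42

Cumulative frequencies: 19, 44, 62, 80, 91
n = 91; position = n/2 = 45.5.
This falls in the class 30 to under 35: L = 30, F = 44, f = 18, h = 5.
Median ≈ 30 + ((45.5 − 44) / 18) × 5 = 30.4167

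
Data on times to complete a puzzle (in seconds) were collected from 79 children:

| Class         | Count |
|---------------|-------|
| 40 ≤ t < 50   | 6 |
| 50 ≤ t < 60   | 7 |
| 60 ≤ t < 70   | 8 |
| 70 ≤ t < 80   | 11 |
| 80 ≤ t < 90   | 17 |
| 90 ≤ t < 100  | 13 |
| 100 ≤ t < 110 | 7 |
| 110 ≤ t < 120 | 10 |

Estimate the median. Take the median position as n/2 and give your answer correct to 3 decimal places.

Cumulative frequencies: 6, 13, 21, 32, 49, 62, 69, 79
n = 79; position = n/2 = 39.5.
This falls in the class 80 ≤ t < 90: L = 80, F = 32, f = 17, h = 10.
Median ≈ 80 + ((39.5 − 32) / 17) × 10 = 84.4118

84.412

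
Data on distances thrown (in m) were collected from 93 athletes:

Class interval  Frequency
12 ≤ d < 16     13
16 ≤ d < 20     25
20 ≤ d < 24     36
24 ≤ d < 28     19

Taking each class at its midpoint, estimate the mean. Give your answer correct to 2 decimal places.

20.62

Midpoints: 14, 18, 22, 26
Σfm = 13×14 + 25×18 + 36×22 + 19×26 = 1918
n = Σf = 93
Mean = 1918 / 93 = 20.6237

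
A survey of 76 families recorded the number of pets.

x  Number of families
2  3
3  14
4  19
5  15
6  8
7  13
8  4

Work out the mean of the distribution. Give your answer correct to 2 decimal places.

Values: 2, 3, 4, 5, 6, 7, 8
Σfx = 3×2 + 14×3 + 19×4 + 15×5 + 8×6 + 13×7 + 4×8 = 370
n = Σf = 76
Mean = 370 / 76 = 4.8684

4.87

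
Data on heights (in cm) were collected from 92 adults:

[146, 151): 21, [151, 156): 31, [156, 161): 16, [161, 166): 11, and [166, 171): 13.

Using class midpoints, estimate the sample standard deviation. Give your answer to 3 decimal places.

6.711

Midpoints: 148.5, 153.5, 158.5, 163.5, 168.5
n = 92, Σfm = 14402, mean = 156.5435
Σfm² = 2258637
Σf(m − x̄)² = Σfm² − (Σfm)²/n = 2258637 − 14402²/92 = 4097.8261
Sample variance = 4097.8261 / 91 = 45.0311
Standard deviation = √45.0311 = 6.7105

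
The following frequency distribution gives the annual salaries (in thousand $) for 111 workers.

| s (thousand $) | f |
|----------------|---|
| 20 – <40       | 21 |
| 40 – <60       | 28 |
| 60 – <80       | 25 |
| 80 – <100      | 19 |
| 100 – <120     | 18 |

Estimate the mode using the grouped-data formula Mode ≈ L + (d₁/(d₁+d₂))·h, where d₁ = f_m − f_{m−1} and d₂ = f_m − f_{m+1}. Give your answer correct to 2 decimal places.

Modal class: 40 – <60 (highest frequency 28).
d₁ = 28 − 21 = 7, d₂ = 28 − 25 = 3
Mode ≈ 40 + (7/(7+3)) × 20 = 40 + 14.0000 = 54.0000

54.00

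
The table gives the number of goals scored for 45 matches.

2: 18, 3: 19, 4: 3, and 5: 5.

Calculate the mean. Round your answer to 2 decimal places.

2.89

Values: 2, 3, 4, 5
Σfx = 18×2 + 19×3 + 3×4 + 5×5 = 130
n = Σf = 45
Mean = 130 / 45 = 2.8889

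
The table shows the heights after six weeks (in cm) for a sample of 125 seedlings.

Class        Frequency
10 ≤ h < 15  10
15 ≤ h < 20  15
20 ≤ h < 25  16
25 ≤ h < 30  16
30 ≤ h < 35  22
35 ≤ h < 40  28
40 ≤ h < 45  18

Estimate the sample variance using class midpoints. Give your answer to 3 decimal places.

88.087

Midpoints: 12.5, 17.5, 22.5, 27.5, 32.5, 37.5, 42.5
n = 125, Σfm = 3717.5, mean = 29.7400
Σfm² = 121481.25
Σf(m − x̄)² = Σfm² − (Σfm)²/n = 121481.25 − 3717.5²/125 = 10922.8000
Sample variance = 10922.8000 / 124 = 88.0871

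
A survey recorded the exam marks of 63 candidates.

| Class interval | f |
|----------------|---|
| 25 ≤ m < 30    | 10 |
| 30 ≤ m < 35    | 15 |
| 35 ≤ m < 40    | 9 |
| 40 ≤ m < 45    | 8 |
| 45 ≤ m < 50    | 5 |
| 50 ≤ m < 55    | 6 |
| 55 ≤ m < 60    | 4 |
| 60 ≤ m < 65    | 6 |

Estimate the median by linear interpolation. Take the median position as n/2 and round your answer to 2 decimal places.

Cumulative frequencies: 10, 25, 34, 42, 47, 53, 57, 63
n = 63; position = n/2 = 31.5.
This falls in the class 35 ≤ m < 40: L = 35, F = 25, f = 9, h = 5.
Median ≈ 35 + ((31.5 − 25) / 9) × 5 = 38.6111

38.61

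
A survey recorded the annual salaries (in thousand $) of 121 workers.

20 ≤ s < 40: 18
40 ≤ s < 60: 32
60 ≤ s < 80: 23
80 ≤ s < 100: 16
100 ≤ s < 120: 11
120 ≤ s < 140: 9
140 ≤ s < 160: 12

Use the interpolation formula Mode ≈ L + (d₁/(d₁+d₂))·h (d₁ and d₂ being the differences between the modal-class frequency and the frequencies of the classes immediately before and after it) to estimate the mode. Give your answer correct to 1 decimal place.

52.2

Modal class: 40 ≤ s < 60 (highest frequency 32).
d₁ = 32 − 18 = 14, d₂ = 32 − 23 = 9
Mode ≈ 40 + (14/(14+9)) × 20 = 40 + 12.1739 = 52.1739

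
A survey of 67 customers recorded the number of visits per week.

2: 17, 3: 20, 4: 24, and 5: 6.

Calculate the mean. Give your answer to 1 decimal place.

Values: 2, 3, 4, 5
Σfx = 17×2 + 20×3 + 24×4 + 6×5 = 220
n = Σf = 67
Mean = 220 / 67 = 3.2836

3.3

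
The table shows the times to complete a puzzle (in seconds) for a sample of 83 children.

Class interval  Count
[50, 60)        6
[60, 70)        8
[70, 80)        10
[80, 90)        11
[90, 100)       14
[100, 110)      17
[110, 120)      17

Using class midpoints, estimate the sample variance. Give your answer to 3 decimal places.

Midpoints: 55, 65, 75, 85, 95, 105, 115
n = 83, Σfm = 7605, mean = 91.6265
Σfm² = 726275
Σf(m − x̄)² = Σfm² − (Σfm)²/n = 726275 − 7605²/83 = 29455.4217
Sample variance = 29455.4217 / 82 = 359.2125

359.212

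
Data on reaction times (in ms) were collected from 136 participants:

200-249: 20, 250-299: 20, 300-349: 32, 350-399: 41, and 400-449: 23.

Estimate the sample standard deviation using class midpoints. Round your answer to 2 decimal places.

64.93

Midpoints: 224.5, 274.5, 324.5, 374.5, 424.5
n = 136, Σfm = 45482, mean = 334.4265
Σfm² = 15779484
Σf(m − x̄)² = Σfm² − (Σfm)²/n = 15779484 − 45482²/136 = 569099.2647
Sample variance = 569099.2647 / 135 = 4215.5501
Standard deviation = √4215.5501 = 64.9273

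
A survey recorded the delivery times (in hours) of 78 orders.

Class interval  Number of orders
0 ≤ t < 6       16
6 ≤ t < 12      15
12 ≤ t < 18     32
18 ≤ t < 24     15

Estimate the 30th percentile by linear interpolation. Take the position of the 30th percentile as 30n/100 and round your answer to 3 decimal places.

Cumulative frequencies: 16, 31, 63, 78
n = 78; position = 30n/100 = 23.4.
This falls in the class 6 ≤ t < 12: L = 6, F = 16, f = 15, h = 6.
30th percentile ≈ 6 + ((23.4 − 16) / 15) × 6 = 8.9600

8.960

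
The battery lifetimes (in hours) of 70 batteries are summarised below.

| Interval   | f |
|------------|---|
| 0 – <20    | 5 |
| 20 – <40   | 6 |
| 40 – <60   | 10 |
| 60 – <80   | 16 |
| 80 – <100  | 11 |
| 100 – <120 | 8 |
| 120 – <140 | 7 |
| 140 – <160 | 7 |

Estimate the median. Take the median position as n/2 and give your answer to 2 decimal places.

Cumulative frequencies: 5, 11, 21, 37, 48, 56, 63, 70
n = 70; position = n/2 = 35.
This falls in the class 60 – <80: L = 60, F = 21, f = 16, h = 20.
Median ≈ 60 + ((35 − 21) / 16) × 20 = 77.5000

77.50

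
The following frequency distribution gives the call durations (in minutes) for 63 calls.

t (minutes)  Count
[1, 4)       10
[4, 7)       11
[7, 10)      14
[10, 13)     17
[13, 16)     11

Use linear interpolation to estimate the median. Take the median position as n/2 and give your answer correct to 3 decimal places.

9.250

Cumulative frequencies: 10, 21, 35, 52, 63
n = 63; position = n/2 = 31.5.
This falls in the class [7, 10): L = 7, F = 21, f = 14, h = 3.
Median ≈ 7 + ((31.5 − 21) / 14) × 3 = 9.2500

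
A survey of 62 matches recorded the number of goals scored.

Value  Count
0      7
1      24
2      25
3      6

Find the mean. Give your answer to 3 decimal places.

1.484

Values: 0, 1, 2, 3
Σfx = 7×0 + 24×1 + 25×2 + 6×3 = 92
n = Σf = 62
Mean = 92 / 62 = 1.4839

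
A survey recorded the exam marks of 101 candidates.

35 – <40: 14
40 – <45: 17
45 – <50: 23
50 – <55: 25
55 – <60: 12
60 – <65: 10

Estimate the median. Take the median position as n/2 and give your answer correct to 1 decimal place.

49.2

Cumulative frequencies: 14, 31, 54, 79, 91, 101
n = 101; position = n/2 = 50.5.
This falls in the class 45 – <50: L = 45, F = 31, f = 23, h = 5.
Median ≈ 45 + ((50.5 − 31) / 23) × 5 = 49.2391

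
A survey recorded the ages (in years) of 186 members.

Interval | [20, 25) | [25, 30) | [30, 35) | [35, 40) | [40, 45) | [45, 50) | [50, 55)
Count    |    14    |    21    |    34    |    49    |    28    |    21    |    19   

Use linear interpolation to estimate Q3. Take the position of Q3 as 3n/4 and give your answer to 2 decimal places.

Cumulative frequencies: 14, 35, 69, 118, 146, 167, 186
n = 186; position = 3n/4 = 139.5.
This falls in the class [40, 45): L = 40, F = 118, f = 28, h = 5.
Upper quartile ≈ 40 + ((139.5 − 118) / 28) × 5 = 43.8393

43.84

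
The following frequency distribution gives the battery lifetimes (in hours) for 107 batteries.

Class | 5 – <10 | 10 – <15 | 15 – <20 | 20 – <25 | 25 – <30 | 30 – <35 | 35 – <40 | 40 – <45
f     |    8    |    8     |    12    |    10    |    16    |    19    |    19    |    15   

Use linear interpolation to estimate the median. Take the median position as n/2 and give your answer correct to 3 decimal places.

Cumulative frequencies: 8, 16, 28, 38, 54, 73, 92, 107
n = 107; position = n/2 = 53.5.
This falls in the class 25 – <30: L = 25, F = 38, f = 16, h = 5.
Median ≈ 25 + ((53.5 − 38) / 16) × 5 = 29.8438

29.844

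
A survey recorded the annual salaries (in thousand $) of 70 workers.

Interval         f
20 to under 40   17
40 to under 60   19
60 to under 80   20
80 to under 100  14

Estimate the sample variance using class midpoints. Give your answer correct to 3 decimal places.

Midpoints: 30, 50, 70, 90
n = 70, Σfm = 4120, mean = 58.8571
Σfm² = 274200
Σf(m − x̄)² = Σfm² − (Σfm)²/n = 274200 − 4120²/70 = 31708.5714
Sample variance = 31708.5714 / 69 = 459.5445

459.545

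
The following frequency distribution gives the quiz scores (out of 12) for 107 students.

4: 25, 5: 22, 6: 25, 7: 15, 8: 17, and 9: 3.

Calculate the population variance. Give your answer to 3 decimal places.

2.151

Values: 4, 5, 6, 7, 8, 9
n = 107, Σfx = 628, mean = 5.8692
Σfx² = 3916
Σf(x − x̄)² = Σfx² − (Σfx)²/n = 3916 − 628²/107 = 230.1682
Population variance = 230.1682 / 107 = 2.1511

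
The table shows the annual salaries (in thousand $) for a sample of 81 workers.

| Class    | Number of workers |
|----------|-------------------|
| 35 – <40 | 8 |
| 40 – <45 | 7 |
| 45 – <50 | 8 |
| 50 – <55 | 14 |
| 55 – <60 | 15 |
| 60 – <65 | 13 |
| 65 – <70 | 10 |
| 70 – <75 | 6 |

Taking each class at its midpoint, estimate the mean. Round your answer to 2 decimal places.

55.52

Midpoints: 37.5, 42.5, 47.5, 52.5, 57.5, 62.5, 67.5, 72.5
Σfm = 8×37.5 + 7×42.5 + 8×47.5 + 14×52.5 + 15×57.5 + 13×62.5 + 10×67.5 + 6×72.5 = 4497.5
n = Σf = 81
Mean = 4497.5 / 81 = 55.5247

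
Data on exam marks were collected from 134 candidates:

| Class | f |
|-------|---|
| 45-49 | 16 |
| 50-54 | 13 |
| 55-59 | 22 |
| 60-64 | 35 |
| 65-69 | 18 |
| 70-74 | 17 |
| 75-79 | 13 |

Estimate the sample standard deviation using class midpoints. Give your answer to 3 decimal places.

8.894

Midpoints: 47, 52, 57, 62, 67, 72, 77
n = 134, Σfm = 8283, mean = 61.8134
Σfm² = 522521
Σf(m − x̄)² = Σfm² − (Σfm)²/n = 522521 − 8283²/134 = 10520.3358
Sample variance = 10520.3358 / 133 = 79.1003
Standard deviation = √79.1003 = 8.8938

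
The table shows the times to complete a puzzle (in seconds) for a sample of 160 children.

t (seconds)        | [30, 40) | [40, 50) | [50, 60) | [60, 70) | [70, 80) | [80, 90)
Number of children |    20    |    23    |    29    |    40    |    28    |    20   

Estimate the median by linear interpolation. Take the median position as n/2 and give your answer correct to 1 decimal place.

Cumulative frequencies: 20, 43, 72, 112, 140, 160
n = 160; position = n/2 = 80.
This falls in the class [60, 70): L = 60, F = 72, f = 40, h = 10.
Median ≈ 60 + ((80 − 72) / 40) × 10 = 62.0000

62.0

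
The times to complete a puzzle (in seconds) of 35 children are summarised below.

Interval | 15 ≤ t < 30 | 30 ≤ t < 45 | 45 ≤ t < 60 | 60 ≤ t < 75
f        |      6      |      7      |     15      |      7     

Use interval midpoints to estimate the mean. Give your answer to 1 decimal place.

Midpoints: 22.5, 37.5, 52.5, 67.5
Σfm = 6×22.5 + 7×37.5 + 15×52.5 + 7×67.5 = 1657.5
n = Σf = 35
Mean = 1657.5 / 35 = 47.3571

47.4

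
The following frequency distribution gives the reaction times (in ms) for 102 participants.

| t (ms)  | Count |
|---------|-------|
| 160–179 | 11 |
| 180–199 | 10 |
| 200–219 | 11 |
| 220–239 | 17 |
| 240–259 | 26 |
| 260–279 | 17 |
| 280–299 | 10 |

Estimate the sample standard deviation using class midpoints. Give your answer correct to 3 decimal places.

Midpoints: 169.5, 189.5, 209.5, 229.5, 249.5, 269.5, 289.5
n = 102, Σfm = 23929, mean = 234.5980
Σfm² = 5744645.5
Σf(m − x̄)² = Σfm² − (Σfm)²/n = 5744645.5 − 23929²/102 = 130949.0196
Sample variance = 130949.0196 / 101 = 1296.5249
Standard deviation = √1296.5249 = 36.0073

36.007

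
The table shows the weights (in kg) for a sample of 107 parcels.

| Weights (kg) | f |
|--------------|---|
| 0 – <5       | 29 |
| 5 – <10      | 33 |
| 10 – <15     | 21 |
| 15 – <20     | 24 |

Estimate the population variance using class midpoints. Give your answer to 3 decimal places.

Midpoints: 2.5, 7.5, 12.5, 17.5
n = 107, Σfm = 1002.5, mean = 9.3692
Σfm² = 12668.75
Σf(m − x̄)² = Σfm² − (Σfm)²/n = 12668.75 − 1002.5²/107 = 3276.1682
Population variance = 3276.1682 / 107 = 30.6184

30.618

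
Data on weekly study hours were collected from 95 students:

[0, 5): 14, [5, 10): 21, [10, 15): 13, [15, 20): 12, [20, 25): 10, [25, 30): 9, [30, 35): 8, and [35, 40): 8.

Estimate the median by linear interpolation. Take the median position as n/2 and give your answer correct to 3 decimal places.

Cumulative frequencies: 14, 35, 48, 60, 70, 79, 87, 95
n = 95; position = n/2 = 47.5.
This falls in the class [10, 15): L = 10, F = 35, f = 13, h = 5.
Median ≈ 10 + ((47.5 − 35) / 13) × 5 = 14.8077

14.808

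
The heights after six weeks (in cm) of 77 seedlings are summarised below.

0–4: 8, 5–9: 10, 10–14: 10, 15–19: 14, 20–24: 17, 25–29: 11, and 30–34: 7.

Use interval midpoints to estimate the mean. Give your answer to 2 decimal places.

17.39

Midpoints: 2, 7, 12, 17, 22, 27, 32
Σfm = 8×2 + 10×7 + 10×12 + 14×17 + 17×22 + 11×27 + 7×32 = 1339
n = Σf = 77
Mean = 1339 / 77 = 17.3896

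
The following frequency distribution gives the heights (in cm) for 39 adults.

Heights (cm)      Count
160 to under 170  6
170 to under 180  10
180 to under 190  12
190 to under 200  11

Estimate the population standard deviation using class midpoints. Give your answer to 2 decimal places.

Midpoints: 165, 175, 185, 195
n = 39, Σfm = 7105, mean = 182.1795
Σfm² = 1298575
Σf(m − x̄)² = Σfm² − (Σfm)²/n = 1298575 − 7105²/39 = 4189.7436
Population variance = 4189.7436 / 39 = 107.4293
Standard deviation = √107.4293 = 10.3648

10.36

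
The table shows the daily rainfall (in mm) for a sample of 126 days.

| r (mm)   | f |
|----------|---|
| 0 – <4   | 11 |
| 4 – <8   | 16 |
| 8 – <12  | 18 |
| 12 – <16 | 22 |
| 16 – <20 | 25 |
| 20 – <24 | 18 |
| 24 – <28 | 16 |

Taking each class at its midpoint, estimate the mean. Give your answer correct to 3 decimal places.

Midpoints: 2, 6, 10, 14, 18, 22, 26
Σfm = 11×2 + 16×6 + 18×10 + 22×14 + 25×18 + 18×22 + 16×26 = 1868
n = Σf = 126
Mean = 1868 / 126 = 14.8254

14.825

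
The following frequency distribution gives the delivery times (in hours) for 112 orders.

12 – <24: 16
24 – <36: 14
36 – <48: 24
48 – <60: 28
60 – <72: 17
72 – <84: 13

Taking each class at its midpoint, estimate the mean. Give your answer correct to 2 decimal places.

Midpoints: 18, 30, 42, 54, 66, 78
Σfm = 16×18 + 14×30 + 24×42 + 28×54 + 17×66 + 13×78 = 5364
n = Σf = 112
Mean = 5364 / 112 = 47.8929

47.89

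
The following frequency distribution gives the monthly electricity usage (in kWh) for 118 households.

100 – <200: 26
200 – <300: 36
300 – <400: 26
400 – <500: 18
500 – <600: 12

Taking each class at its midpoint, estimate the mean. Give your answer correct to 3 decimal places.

Midpoints: 150, 250, 350, 450, 550
Σfm = 26×150 + 36×250 + 26×350 + 18×450 + 12×550 = 36700
n = Σf = 118
Mean = 36700 / 118 = 311.0169

311.017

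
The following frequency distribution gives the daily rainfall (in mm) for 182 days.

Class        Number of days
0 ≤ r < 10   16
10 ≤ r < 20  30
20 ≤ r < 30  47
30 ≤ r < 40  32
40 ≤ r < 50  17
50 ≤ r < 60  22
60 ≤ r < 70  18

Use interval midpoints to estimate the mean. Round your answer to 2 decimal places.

32.80

Midpoints: 5, 15, 25, 35, 45, 55, 65
Σfm = 16×5 + 30×15 + 47×25 + 32×35 + 17×45 + 22×55 + 18×65 = 5970
n = Σf = 182
Mean = 5970 / 182 = 32.8022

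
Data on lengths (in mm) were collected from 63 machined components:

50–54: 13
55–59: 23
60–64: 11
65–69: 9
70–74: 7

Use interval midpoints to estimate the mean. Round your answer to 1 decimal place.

59.9

Midpoints: 52, 57, 62, 67, 72
Σfm = 13×52 + 23×57 + 11×62 + 9×67 + 7×72 = 3776
n = Σf = 63
Mean = 3776 / 63 = 59.9365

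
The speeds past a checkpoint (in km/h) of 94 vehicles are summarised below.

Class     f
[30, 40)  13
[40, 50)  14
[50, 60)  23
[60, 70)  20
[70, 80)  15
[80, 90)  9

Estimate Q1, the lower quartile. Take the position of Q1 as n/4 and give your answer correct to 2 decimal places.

47.50

Cumulative frequencies: 13, 27, 50, 70, 85, 94
n = 94; position = n/4 = 23.5.
This falls in the class [40, 50): L = 40, F = 13, f = 14, h = 10.
Lower quartile ≈ 40 + ((23.5 − 13) / 14) × 10 = 47.5000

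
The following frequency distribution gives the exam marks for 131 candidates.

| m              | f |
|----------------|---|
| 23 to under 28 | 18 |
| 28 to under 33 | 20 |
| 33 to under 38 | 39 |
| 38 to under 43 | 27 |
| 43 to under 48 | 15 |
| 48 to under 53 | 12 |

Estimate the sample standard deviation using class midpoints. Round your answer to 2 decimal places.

Midpoints: 25.5, 30.5, 35.5, 40.5, 45.5, 50.5
n = 131, Σfm = 4835.5, mean = 36.9122
Σfm² = 185402.75
Σf(m − x̄)² = Σfm² − (Σfm)²/n = 185402.75 − 4835.5²/131 = 6913.7405
Sample variance = 6913.7405 / 130 = 53.1826
Standard deviation = √53.1826 = 7.2926

7.29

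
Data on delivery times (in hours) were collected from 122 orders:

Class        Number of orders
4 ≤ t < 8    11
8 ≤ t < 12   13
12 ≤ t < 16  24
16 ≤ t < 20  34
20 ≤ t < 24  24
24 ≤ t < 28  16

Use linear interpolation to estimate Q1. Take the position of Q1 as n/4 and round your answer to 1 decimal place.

Cumulative frequencies: 11, 24, 48, 82, 106, 122
n = 122; position = n/4 = 30.5.
This falls in the class 12 ≤ t < 16: L = 12, F = 24, f = 24, h = 4.
Lower quartile ≈ 12 + ((30.5 − 24) / 24) × 4 = 13.0833

13.1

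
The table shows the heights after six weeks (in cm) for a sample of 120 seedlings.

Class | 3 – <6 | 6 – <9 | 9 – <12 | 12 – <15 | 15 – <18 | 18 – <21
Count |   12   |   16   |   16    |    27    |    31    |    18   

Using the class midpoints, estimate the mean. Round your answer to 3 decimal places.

Midpoints: 4.5, 7.5, 10.5, 13.5, 16.5, 19.5
Σfm = 12×4.5 + 16×7.5 + 16×10.5 + 27×13.5 + 31×16.5 + 18×19.5 = 1569
n = Σf = 120
Mean = 1569 / 120 = 13.0750

13.075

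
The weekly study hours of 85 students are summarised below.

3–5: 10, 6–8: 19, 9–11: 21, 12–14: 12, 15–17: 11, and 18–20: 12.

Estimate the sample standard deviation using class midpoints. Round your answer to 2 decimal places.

Midpoints: 4, 7, 10, 13, 16, 19
n = 85, Σfm = 943, mean = 11.0941
Σfm² = 12367
Σf(m − x̄)² = Σfm² − (Σfm)²/n = 12367 − 943²/85 = 1905.2471
Sample variance = 1905.2471 / 84 = 22.6815
Standard deviation = √22.6815 = 4.7625

4.76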